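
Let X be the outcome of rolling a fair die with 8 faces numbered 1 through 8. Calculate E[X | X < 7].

Given X < 7, X is equally likely to be any of {1, 2, 3, 4, 5, 6}.
E[X | X < 7] = (1 + 2 + 3 + 4 + 5 + 6) / 6 = 7/2.

7/2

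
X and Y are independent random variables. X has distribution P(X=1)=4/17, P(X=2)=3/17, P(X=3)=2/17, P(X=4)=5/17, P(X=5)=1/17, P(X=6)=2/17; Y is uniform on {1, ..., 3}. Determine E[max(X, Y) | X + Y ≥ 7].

P(X + Y ≥ 7) = 13/51.
Summing max(X,Y)·P(x,y) over outcomes with X + Y ≥ 7 gives 22/17.
E[max(X, Y) | X + Y ≥ 7] = (22/17) / (13/51) = 66/13.

66/13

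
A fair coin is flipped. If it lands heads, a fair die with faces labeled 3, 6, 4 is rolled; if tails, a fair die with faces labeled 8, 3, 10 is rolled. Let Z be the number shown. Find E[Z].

17/3

E[Z | heads] = (3+6+4)/3 = 13/3.
E[Z | tails] = (8+3+10)/3 = 7.
E[Z] = (1/2)·(13/3) + (1/2)·(7) = 17/3.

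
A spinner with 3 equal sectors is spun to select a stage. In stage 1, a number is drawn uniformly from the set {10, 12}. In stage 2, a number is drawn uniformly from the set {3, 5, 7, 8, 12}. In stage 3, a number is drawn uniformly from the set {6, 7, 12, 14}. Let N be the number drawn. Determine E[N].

E[N | stage 1] = (10+12)/2 = 11.
E[N | stage 2] = (3+5+7+8+12)/5 = 7.
E[N | stage 3] = (6+7+12+14)/4 = 39/4.
E[N] = (1/3)·(11) + (1/3)·(7) + (1/3)·(39/4) = 37/4.

37/4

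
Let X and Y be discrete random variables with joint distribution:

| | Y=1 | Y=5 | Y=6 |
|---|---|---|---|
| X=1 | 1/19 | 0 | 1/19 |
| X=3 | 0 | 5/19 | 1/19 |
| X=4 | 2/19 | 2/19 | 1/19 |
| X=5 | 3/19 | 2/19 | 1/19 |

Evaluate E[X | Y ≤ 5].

P(Y ≤ 5) = 15/19.
Summing X·P(X=x,Y=y) over the conditioning event gives 3.
E[X | Y ≤ 5] = (3) / (15/19) = 19/5.

19/5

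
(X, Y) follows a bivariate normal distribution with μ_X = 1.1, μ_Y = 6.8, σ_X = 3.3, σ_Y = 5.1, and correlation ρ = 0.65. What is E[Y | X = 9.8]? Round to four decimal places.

15.5395

The regression of Y on X has slope ρ·σ_Y/σ_X and passes through (μ_X, μ_Y).
E[Y | X=9.8] = 6.8 + (0.65)·(5.1/3.3)·(9.8 − (1.1)) = 6.8 + (1.004545)·(8.7) = 15.5395.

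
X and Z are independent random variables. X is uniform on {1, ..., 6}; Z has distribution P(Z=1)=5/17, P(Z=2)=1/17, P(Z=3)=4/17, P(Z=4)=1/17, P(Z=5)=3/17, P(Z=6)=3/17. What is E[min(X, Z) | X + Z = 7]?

31/17

P(X + Z = 7) = 1/6.
Summing min(X,Z)·P(x,y) over outcomes with X + Z = 7 gives 31/102.
E[min(X, Z) | X + Z = 7] = (31/102) / (1/6) = 31/17.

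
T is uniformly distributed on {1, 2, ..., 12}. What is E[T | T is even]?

7

Given T is even, T is equally likely to be any of {2, 4, 6, 8, 10, 12}.
E[T | T is even] = (2 + 4 + 6 + 8 + 10 + 12) / 6 = 7.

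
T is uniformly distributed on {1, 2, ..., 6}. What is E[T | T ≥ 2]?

Given T ≥ 2, T is equally likely to be any of {2, 3, 4, 5, 6}.
E[T | T ≥ 2] = (2 + 3 + 4 + 5 + 6) / 5 = 4.

4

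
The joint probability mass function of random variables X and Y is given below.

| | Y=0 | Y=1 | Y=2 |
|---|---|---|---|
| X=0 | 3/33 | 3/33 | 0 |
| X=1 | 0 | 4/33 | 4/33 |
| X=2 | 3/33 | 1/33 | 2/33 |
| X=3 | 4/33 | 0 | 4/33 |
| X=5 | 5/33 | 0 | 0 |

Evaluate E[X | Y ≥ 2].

P(Y ≥ 2) = 10/33.
Σ X·P over the event = 1·(4/33) + 2·(2/33) + 3·(4/33) = 20/33.
E[X | Y ≥ 2] = (20/33) / (10/33) = 2.

2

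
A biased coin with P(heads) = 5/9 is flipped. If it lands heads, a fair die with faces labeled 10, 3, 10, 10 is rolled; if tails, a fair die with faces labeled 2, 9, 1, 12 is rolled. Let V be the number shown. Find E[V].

E[V | heads] = (10+3+10+10)/4 = 33/4.
E[V | tails] = (2+9+1+12)/4 = 6.
E[V] = (5/9)·(33/4) + (4/9)·(6) = 29/4.

29/4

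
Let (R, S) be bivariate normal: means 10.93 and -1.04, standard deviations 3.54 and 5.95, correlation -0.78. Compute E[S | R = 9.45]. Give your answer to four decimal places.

0.9003

The regression of S on R has slope ρ·σ_S/σ_R and passes through (μ_R, μ_S).
E[S | R=9.45] = -1.04 + (-0.78)·(5.95/3.54)·(9.45 − (10.93)) = -1.04 + (-1.311)·(-1.48) = 0.9003.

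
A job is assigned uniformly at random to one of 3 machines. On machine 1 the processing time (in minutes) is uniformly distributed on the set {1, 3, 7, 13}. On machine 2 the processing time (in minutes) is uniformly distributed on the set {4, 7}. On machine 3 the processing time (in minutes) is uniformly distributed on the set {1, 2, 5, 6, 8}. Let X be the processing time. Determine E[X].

53/10

E[X | machine 1] = (1+3+7+13)/4 = 6.
E[X | machine 2] = (4+7)/2 = 11/2.
E[X | machine 3] = (1+2+5+6+8)/5 = 22/5.
E[X] = (1/3)·(6) + (1/3)·(11/2) + (1/3)·(22/5) = 53/10.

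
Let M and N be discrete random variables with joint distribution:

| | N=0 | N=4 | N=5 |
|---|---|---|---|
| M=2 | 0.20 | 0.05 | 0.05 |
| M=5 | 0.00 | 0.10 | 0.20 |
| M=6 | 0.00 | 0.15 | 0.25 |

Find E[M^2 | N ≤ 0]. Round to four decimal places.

4.0000

P(N ≤ 0) = 0.20.
Σ M^2·P over the event = 4·(0.20) = 0.80.
E[M^2 | N ≤ 0] = (0.80) / (0.20) = 4.0000.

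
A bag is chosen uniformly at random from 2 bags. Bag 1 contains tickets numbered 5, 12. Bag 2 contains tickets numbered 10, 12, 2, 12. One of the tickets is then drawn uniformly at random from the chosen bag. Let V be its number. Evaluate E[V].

E[V | bag 1] = (5+12)/2 = 17/2.
E[V | bag 2] = (10+12+2+12)/4 = 9.
E[V] = (1/2)·(17/2) + (1/2)·(9) = 35/4.

35/4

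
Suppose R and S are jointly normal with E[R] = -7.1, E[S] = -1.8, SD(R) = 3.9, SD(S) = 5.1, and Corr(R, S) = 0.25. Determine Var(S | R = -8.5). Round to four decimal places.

24.3844

Var(S | R=x) = (1 − ρ²)·σ_S².
Var(S | R=-8.5) = (5.1)²·(1 − (0.25)²) = 26.01·0.9375 = 24.3844.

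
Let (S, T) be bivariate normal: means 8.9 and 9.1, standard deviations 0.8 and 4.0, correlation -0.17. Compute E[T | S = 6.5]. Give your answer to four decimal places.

For a bivariate normal, E[T | S=x] = μ_T + ρ·(σ_T/σ_S)·(x − μ_S).
E[T | S=6.5] = 9.1 + (-0.17)·(4.0/0.8)·(6.5 − (8.9)) = 9.1 + (-0.85)·(-2.4) = 11.1400.

11.1400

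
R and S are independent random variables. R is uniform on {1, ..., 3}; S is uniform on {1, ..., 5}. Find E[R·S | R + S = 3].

2

P(R + S = 3) = 2/15.
Summing RS·P(x,y) over outcomes with R + S = 3 gives 4/15.
E[R·S | R + S = 3] = (4/15) / (2/15) = 2.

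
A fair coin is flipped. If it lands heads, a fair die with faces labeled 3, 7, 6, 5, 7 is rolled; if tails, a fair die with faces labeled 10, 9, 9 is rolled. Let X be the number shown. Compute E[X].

112/15

E[X | heads] = (3+7+6+5+7)/5 = 28/5.
E[X | tails] = (10+9+9)/3 = 28/3.
E[X] = (1/2)·(28/5) + (1/2)·(28/3) = 112/15.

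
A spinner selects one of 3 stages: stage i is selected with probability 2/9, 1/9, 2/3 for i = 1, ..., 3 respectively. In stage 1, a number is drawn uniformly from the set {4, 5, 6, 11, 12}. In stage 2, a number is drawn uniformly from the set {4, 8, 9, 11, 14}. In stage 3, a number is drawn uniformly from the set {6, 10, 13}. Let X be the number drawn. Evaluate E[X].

E[X | stage 1] = (4+5+6+11+12)/5 = 38/5.
E[X | stage 2] = (4+8+9+11+14)/5 = 46/5.
E[X | stage 3] = (6+10+13)/3 = 29/3.
By the law of total expectation,
E[X] = (2/9)·(38/5) + (1/9)·(46/5) + (2/3)·(29/3) = 412/45.

412/45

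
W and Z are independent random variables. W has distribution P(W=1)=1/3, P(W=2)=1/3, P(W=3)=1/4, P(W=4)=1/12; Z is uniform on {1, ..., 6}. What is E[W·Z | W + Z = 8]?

109/8

P(W + Z = 8) = 1/9.
Summing WZ·P(x,y) over outcomes with W + Z = 8 gives 109/72.
E[W·Z | W + Z = 8] = (109/72) / (1/9) = 109/8.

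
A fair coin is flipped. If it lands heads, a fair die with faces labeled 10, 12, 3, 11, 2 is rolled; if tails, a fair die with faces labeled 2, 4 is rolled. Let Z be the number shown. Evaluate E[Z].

53/10

E[Z | heads] = (10+12+3+11+2)/5 = 38/5.
E[Z | tails] = (2+4)/2 = 3.
E[Z] = (1/2)·(38/5) + (1/2)·(3) = 53/10.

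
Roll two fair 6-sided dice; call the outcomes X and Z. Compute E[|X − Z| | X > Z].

P(X > Z) = 5/12.
Summing |X−Z|·P(x,y) over outcomes with X > Z gives 35/36.
E[|X − Z| | X > Z] = (35/36) / (5/12) = 7/3.

7/3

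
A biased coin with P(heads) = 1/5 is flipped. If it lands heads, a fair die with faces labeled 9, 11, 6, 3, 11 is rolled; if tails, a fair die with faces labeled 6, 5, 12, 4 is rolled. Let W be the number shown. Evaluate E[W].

E[W | heads] = (9+11+6+3+11)/5 = 8.
E[W | tails] = (6+5+12+4)/4 = 27/4.
E[W] = (1/5)·(8) + (4/5)·(27/4) = 7.

7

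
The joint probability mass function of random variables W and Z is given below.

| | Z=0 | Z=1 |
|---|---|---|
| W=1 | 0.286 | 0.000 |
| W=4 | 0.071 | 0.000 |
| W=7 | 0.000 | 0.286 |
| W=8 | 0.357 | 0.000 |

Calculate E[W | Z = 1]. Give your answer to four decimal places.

P(Z = 1) = 0.286.
Σ W·P over the event = 7·(0.286) = 2.002.
E[W | Z = 1] = (2.002) / (0.286) = 7.0000.

7.0000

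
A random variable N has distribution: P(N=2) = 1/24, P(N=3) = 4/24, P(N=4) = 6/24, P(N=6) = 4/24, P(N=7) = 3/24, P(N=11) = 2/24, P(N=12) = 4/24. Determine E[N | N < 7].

P(N < 7) = 5/8.
Σ over the event: 2·1/24 + 3·1/6 + 4·1/4 + 6·1/6 = 31/12.
E[N | N < 7] = (31/12) / (5/8) = 62/15.

62/15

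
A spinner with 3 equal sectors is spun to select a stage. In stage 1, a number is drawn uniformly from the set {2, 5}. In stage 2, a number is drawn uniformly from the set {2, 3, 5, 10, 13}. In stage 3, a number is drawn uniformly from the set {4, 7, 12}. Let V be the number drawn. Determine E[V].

E[V | stage 1] = (2+5)/2 = 7/2.
E[V | stage 2] = (2+3+5+10+13)/5 = 33/5.
E[V | stage 3] = (4+7+12)/3 = 23/3.
E[V] = (1/3)·(7/2) + (1/3)·(33/5) + (1/3)·(23/3) = 533/90.

533/90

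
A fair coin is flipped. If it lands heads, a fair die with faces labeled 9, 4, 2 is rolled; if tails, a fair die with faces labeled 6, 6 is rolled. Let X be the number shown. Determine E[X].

E[X | heads] = (9+4+2)/3 = 5.
E[X | tails] = (6+6)/2 = 6.
E[X] = (1/2)·(5) + (1/2)·(6) = 11/2.

11/2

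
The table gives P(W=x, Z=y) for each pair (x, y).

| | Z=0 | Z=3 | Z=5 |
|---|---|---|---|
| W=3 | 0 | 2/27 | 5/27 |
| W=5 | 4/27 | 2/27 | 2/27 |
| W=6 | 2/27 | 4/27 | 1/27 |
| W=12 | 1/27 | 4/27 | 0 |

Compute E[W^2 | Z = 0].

P(Z = 0) = 7/27.
Σ W^2·P over the event = 25·(4/27) + 36·(2/27) + 144·(1/27) = 316/27.
E[W^2 | Z = 0] = (316/27) / (7/27) = 316/7.

316/7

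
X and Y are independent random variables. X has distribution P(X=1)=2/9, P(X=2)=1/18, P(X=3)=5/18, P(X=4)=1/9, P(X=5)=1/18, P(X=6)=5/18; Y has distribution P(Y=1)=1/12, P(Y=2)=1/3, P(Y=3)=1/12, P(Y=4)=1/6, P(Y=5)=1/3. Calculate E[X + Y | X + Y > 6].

P(X + Y > 6) = 119/216.
Summing (X+Y)·P(x,y) over outcomes with X + Y > 6 gives 515/108.
E[X + Y | X + Y > 6] = (515/108) / (119/216) = 1030/119.

1030/119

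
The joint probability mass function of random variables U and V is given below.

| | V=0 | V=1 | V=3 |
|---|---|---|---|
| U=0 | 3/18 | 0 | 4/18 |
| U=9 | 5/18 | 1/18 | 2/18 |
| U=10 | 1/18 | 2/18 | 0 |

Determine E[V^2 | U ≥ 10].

P(U ≥ 10) = 1/6.
Σ V^2·P over the event = 0·(1/18) + 1·(2/18) = 1/9.
E[V^2 | U ≥ 10] = (1/9) / (1/6) = 2/3.

2/3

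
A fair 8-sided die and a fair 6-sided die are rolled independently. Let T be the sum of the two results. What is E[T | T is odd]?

8

P(T is odd) = 1/2.
Σ over the event: 3·1/24 + 5·1/12 + 7·1/8 + 9·1/8 + 11·1/12 + 13·1/24 = 4.
E[T | T is odd] = (4) / (1/2) = 8.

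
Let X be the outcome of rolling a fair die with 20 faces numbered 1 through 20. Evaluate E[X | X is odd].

Given X is odd, X is equally likely to be any of {1, 3, 5, 7, 9, 11, 13, 15, 17, 19}.
E[X | X is odd] = (1 + 3 + 5 + 7 + 9 + 11 + 13 + 15 + 17 + 19) / 10 = 10.

10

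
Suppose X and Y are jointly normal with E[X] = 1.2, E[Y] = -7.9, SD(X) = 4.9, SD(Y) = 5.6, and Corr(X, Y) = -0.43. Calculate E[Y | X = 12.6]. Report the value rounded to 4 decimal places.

-13.5023

For a bivariate normal, E[Y | X=x] = μ_Y + ρ·(σ_Y/σ_X)·(x − μ_X).
E[Y | X=12.6] = -7.9 + (-0.43)·(5.6/4.9)·(12.6 − (1.2)) = -7.9 + (-0.49143)·(11.4) = -13.5023.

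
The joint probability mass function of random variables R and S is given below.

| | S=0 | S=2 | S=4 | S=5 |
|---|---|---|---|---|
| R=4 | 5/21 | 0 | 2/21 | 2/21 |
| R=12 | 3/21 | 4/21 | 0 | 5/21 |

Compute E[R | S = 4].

4

P(S = 4) = 2/21.
Σ R·P over the event = 4·(2/21) = 8/21.
E[R | S = 4] = (8/21) / (2/21) = 4.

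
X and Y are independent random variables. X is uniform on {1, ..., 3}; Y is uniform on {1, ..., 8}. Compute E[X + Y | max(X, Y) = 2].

P(max(X, Y) = 2) = 1/8.
Summing (X+Y)·P(x,y) over outcomes with max(X, Y) = 2 gives 5/12.
E[X + Y | max(X, Y) = 2] = (5/12) / (1/8) = 10/3.

10/3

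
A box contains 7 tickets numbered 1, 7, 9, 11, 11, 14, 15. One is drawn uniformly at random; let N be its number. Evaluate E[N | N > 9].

51/4

P(N > 9) = 4/7.
Σ over the event: 11·2/7 + 14·1/7 + 15·1/7 = 51/7.
E[N | N > 9] = (51/7) / (4/7) = 51/4.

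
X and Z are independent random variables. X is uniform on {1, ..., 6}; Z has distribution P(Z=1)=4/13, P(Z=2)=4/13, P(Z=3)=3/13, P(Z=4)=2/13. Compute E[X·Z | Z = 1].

7/2

P(Z = 1) = 4/13.
Summing XZ·P(x,y) over outcomes with Z = 1 gives 14/13.
E[X·Z | Z = 1] = (14/13) / (4/13) = 7/2.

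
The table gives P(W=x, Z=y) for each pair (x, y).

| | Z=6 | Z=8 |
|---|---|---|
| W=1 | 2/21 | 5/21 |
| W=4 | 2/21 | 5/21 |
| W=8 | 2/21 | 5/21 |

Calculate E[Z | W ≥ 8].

52/7

P(W ≥ 8) = 1/3.
Σ Z·P over the event = 6·(2/21) + 8·(5/21) = 52/21.
E[Z | W ≥ 8] = (52/21) / (1/3) = 52/7.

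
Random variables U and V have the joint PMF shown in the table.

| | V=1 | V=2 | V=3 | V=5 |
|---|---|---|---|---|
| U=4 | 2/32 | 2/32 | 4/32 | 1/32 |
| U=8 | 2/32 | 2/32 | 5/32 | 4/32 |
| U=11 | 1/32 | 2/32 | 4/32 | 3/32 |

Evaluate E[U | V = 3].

P(V = 3) = 13/32.
Σ U·P over the event = 4·(4/32) + 8·(5/32) + 11·(4/32) = 25/8.
E[U | V = 3] = (25/8) / (13/32) = 100/13.

100/13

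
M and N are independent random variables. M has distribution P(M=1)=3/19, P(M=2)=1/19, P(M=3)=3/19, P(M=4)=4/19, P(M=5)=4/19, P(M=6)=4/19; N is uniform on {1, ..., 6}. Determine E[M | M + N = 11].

P(M + N = 11) = 4/57.
Summing M·P(x,y) over outcomes with M + N = 11 gives 22/57.
E[M | M + N = 11] = (22/57) / (4/57) = 11/2.

11/2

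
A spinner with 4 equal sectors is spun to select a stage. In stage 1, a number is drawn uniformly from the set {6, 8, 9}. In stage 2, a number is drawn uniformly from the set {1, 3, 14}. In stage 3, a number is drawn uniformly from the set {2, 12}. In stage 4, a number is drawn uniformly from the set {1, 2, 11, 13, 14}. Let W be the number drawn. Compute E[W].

E[W | stage 1] = (6+8+9)/3 = 23/3.
E[W | stage 2] = (1+3+14)/3 = 6.
E[W | stage 3] = (2+12)/2 = 7.
E[W | stage 4] = (1+2+11+13+14)/5 = 41/5.
By the law of total expectation,
E[W] = (1/4)·(23/3) + (1/4)·(6) + (1/4)·(7) + (1/4)·(41/5) = 433/60.

433/60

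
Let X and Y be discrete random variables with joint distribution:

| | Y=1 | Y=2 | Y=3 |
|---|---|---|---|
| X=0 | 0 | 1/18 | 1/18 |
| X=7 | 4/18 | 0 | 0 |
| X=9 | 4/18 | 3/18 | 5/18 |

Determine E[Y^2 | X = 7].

P(X = 7) = 2/9.
Σ Y^2·P over the event = 1·(4/18) = 2/9.
E[Y^2 | X = 7] = (2/9) / (2/9) = 1.

1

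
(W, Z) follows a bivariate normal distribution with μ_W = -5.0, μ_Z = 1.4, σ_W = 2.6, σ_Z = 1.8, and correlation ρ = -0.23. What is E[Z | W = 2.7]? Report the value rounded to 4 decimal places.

For a bivariate normal, E[Z | W=x] = μ_Z + ρ·(σ_Z/σ_W)·(x − μ_W).
E[Z | W=2.7] = 1.4 + (-0.23)·(1.8/2.6)·(2.7 − (-5.0)) = 1.4 + (-0.15923)·(7.7) = 0.1739.

0.1739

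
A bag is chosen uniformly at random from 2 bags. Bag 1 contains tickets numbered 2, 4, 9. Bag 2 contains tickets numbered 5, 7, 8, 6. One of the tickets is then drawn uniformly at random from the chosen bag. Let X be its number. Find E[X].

E[X | bag 1] = (2+4+9)/3 = 5.
E[X | bag 2] = (5+7+8+6)/4 = 13/2.
E[X] = (1/2)·(5) + (1/2)·(13/2) = 23/4.

23/4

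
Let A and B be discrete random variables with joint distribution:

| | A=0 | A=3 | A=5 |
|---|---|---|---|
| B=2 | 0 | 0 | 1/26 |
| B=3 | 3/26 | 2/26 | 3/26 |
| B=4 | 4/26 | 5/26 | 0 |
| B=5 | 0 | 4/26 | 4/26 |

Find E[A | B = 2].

P(B = 2) = 1/26.
Σ A·P over the event = 5·(1/26) = 5/26.
E[A | B = 2] = (5/26) / (1/26) = 5.

5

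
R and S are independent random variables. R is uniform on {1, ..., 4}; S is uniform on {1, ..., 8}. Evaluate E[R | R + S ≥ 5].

35/13

P(R + S ≥ 5) = 13/16.
Summing R·P(x,y) over outcomes with R + S ≥ 5 gives 35/16.
E[R | R + S ≥ 5] = (35/16) / (13/16) = 35/13.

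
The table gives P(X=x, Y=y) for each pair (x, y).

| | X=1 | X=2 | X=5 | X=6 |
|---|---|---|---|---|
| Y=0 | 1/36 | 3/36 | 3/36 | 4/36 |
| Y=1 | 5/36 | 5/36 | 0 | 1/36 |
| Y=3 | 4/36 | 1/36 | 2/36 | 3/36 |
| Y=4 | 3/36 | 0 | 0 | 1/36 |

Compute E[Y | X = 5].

P(X = 5) = 5/36.
Σ Y·P over the event = 0·(3/36) + 3·(2/36) = 1/6.
E[Y | X = 5] = (1/6) / (5/36) = 6/5.

6/5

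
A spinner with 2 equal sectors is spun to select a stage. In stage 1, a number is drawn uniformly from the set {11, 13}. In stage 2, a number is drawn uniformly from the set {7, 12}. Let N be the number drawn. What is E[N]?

43/4

E[N | stage 1] = (11+13)/2 = 12.
E[N | stage 2] = (7+12)/2 = 19/2.
E[N] = (1/2)·(12) + (1/2)·(19/2) = 43/4.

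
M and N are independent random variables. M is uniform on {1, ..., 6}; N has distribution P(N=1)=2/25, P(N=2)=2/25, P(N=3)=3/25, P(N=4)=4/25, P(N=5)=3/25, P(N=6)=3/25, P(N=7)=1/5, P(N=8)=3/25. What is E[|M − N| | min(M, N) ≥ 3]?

13/7

P(min(M, N) ≥ 3) = 14/25.
Summing |M−N|·P(x,y) over outcomes with min(M, N) ≥ 3 gives 26/25.
E[|M − N| | min(M, N) ≥ 3] = (26/25) / (14/25) = 13/7.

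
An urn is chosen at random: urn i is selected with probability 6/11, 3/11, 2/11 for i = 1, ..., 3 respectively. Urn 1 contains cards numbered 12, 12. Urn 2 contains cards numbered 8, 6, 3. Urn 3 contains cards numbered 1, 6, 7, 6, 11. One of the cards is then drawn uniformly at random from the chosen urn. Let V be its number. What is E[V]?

E[V | urn 1] = (12+12)/2 = 12.
E[V | urn 2] = (8+6+3)/3 = 17/3.
E[V | urn 3] = (1+6+7+6+11)/5 = 31/5.
By the law of total expectation,
E[V] = (6/11)·(12) + (3/11)·(17/3) + (2/11)·(31/5) = 507/55.

507/55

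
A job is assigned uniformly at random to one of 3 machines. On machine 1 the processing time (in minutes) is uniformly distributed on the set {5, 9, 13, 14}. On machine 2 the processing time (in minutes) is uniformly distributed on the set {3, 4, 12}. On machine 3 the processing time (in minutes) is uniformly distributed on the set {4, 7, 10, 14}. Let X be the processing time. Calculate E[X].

76/9

E[X | machine 1] = (5+9+13+14)/4 = 41/4.
E[X | machine 2] = (3+4+12)/3 = 19/3.
E[X | machine 3] = (4+7+10+14)/4 = 35/4.
By the law of total expectation,
E[X] = (1/3)·(41/4) + (1/3)·(19/3) + (1/3)·(35/4) = 76/9.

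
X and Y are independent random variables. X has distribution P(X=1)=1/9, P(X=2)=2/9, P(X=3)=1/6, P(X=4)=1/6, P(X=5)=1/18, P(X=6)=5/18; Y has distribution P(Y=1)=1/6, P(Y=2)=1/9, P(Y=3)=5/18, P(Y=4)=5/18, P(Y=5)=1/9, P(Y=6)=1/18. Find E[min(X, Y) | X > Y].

401/157

P(X > Y) = 157/324.
Summing min(X,Y)·P(x,y) over outcomes with X > Y gives 401/324.
E[min(X, Y) | X > Y] = (401/324) / (157/324) = 401/157.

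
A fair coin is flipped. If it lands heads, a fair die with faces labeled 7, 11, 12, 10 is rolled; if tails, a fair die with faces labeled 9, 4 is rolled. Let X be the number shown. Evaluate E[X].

E[X | heads] = (7+11+12+10)/4 = 10.
E[X | tails] = (9+4)/2 = 13/2.
E[X] = (1/2)·(10) + (1/2)·(13/2) = 33/4.

33/4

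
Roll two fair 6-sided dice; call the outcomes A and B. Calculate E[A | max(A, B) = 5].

P(max(A, B) = 5) = 1/4.
Summing A·P(x,y) over outcomes with max(A, B) = 5 gives 35/36.
E[A | max(A, B) = 5] = (35/36) / (1/4) = 35/9.

35/9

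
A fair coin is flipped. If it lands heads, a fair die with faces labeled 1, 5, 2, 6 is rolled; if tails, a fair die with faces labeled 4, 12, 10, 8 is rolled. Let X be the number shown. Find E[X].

6

E[X | heads] = (1+5+2+6)/4 = 7/2.
E[X | tails] = (4+12+10+8)/4 = 17/2.
By the law of total expectation,
E[X] = (1/2)·(7/2) + (1/2)·(17/2) = 6.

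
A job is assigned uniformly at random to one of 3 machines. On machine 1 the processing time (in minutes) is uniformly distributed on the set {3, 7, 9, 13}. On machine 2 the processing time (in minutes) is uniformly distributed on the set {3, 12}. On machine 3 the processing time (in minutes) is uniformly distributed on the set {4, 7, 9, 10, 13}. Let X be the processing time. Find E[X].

241/30

E[X | machine 1] = (3+7+9+13)/4 = 8.
E[X | machine 2] = (3+12)/2 = 15/2.
E[X | machine 3] = (4+7+9+10+13)/5 = 43/5.
E[X] = (1/3)·(8) + (1/3)·(15/2) + (1/3)·(43/5) = 241/30.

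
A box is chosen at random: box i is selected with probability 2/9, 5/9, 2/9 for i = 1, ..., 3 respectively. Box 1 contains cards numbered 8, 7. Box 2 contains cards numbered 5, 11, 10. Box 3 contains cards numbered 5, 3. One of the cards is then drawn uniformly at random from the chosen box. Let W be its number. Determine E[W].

199/27

E[W | box 1] = (8+7)/2 = 15/2.
E[W | box 2] = (5+11+10)/3 = 26/3.
E[W | box 3] = (5+3)/2 = 4.
By the law of total expectation,
E[W] = (2/9)·(15/2) + (5/9)·(26/3) + (2/9)·(4) = 199/27.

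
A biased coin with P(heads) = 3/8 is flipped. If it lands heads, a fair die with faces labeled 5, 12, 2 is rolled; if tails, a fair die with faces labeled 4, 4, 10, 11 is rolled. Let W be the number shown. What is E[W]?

E[W | heads] = (5+12+2)/3 = 19/3.
E[W | tails] = (4+4+10+11)/4 = 29/4.
E[W] = (3/8)·(19/3) + (5/8)·(29/4) = 221/32.

221/32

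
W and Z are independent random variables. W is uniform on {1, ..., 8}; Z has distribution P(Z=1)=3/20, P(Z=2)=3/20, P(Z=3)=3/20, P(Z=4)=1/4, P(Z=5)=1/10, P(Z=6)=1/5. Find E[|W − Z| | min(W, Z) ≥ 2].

36/17

P(min(W, Z) ≥ 2) = 119/160.
Summing |W−Z|·P(x,y) over outcomes with min(W, Z) ≥ 2 gives 63/40.
E[|W − Z| | min(W, Z) ≥ 2] = (63/40) / (119/160) = 36/17.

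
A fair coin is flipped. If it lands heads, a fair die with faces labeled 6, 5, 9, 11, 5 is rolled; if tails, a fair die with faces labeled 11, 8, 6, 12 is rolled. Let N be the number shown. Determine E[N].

329/40

E[N | heads] = (6+5+9+11+5)/5 = 36/5.
E[N | tails] = (11+8+6+12)/4 = 37/4.
By the law of total expectation,
E[N] = (1/2)·(36/5) + (1/2)·(37/4) = 329/40.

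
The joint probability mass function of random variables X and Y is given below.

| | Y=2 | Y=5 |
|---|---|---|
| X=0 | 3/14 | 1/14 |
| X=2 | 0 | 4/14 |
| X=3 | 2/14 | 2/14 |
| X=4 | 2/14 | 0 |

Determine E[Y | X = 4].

P(X = 4) = 1/7.
Σ Y·P over the event = 2·(2/14) = 2/7.
E[Y | X = 4] = (2/7) / (1/7) = 2.

2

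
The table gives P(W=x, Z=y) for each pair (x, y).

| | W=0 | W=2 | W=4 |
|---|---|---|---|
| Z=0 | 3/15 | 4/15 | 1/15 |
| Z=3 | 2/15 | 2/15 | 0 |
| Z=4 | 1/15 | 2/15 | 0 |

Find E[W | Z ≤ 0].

3/2

P(Z ≤ 0) = 8/15.
Σ W·P over the event = 0·(3/15) + 2·(4/15) + 4·(1/15) = 4/5.
E[W | Z ≤ 0] = (4/5) / (8/15) = 3/2.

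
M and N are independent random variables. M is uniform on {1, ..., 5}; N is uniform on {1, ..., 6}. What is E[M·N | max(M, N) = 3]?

P(max(M, N) = 3) = 1/6.
Summing MN·P(x,y) over outcomes with max(M, N) = 3 gives 9/10.
E[M·N | max(M, N) = 3] = (9/10) / (1/6) = 27/5.

27/5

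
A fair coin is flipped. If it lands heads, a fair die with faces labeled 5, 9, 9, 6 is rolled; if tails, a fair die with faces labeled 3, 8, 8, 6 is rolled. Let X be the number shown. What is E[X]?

E[X | heads] = (5+9+9+6)/4 = 29/4.
E[X | tails] = (3+8+8+6)/4 = 25/4.
E[X] = (1/2)·(29/4) + (1/2)·(25/4) = 27/4.

27/4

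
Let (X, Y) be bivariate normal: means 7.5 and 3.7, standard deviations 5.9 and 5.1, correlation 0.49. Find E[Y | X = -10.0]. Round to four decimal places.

-3.7123

For a bivariate normal, E[Y | X=x] = μ_Y + ρ·(σ_Y/σ_X)·(x − μ_X).
E[Y | X=-10.0] = 3.7 + (0.49)·(5.1/5.9)·(-10.0 − (7.5)) = 3.7 + (0.42356)·(-17.5) = -3.7123.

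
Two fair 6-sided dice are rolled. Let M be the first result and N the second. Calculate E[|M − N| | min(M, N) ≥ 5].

1/2

Outcomes with min(M, N) ≥ 5: (5,5), (5,6), (6,5), (6,6), each with probability 1/36.
E[|M − N| | min(M, N) ≥ 5] = (0 + 1 + 1 + 0) / 4 = 1/2.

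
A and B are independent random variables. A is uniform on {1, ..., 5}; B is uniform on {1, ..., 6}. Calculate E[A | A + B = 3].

3/2

Outcomes with A + B = 3: (1,2), (2,1), each with probability 1/30.
E[A | A + B = 3] = (1 + 2) / 2 = 3/2.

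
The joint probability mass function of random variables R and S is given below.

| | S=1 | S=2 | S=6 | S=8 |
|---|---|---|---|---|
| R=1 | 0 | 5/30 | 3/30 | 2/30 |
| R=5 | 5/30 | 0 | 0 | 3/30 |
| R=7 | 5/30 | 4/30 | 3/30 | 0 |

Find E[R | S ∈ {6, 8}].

41/11

P(S ∈ {6, 8}) = 11/30.
Summing R·P(R=x,S=y) over the conditioning event gives 41/30.
E[R | S ∈ {6, 8}] = (41/30) / (11/30) = 41/11.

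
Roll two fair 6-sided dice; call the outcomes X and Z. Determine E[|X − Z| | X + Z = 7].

Outcomes with X + Z = 7: (1,6), (2,5), (3,4), (4,3), (5,2), (6,1), each with probability 1/36.
E[|X − Z| | X + Z = 7] = (5 + 3 + 1 + 1 + 3 + 5) / 6 = 3.

3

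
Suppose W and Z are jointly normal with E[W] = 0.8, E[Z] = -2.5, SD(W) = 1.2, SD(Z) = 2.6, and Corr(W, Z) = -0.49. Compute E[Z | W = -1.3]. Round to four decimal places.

The regression of Z on W has slope ρ·σ_Z/σ_W and passes through (μ_W, μ_Z).
E[Z | W=-1.3] = -2.5 + (-0.49)·(2.6/1.2)·(-1.3 − (0.8)) = -2.5 + (-1.06167)·(-2.1) = -0.2705.

-0.2705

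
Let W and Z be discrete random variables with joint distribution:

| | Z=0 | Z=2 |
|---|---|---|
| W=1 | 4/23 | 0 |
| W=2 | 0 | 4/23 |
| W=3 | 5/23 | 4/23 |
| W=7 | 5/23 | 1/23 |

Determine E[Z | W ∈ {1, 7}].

P(W ∈ {1, 7}) = 10/23.
Σ Z·P over the event = 0·(4/23) + 0·(5/23) + 2·(1/23) = 2/23.
E[Z | W ∈ {1, 7}] = (2/23) / (10/23) = 1/5.

1/5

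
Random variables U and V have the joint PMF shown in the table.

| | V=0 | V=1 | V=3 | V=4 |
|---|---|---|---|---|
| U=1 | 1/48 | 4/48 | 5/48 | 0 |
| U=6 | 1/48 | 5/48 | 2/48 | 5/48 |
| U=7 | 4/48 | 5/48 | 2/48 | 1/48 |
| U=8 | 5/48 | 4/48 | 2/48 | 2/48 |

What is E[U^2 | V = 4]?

357/8

P(V = 4) = 1/6.
Σ U^2·P over the event = 36·(5/48) + 49·(1/48) + 64·(2/48) = 119/16.
E[U^2 | V = 4] = (119/16) / (1/6) = 357/8.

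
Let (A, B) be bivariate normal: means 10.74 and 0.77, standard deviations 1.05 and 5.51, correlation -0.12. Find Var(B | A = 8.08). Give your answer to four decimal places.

The conditional variance in a bivariate normal is σ_B²(1 − ρ²), independent of x.
Var(B | A=8.08) = (5.51)²·(1 − (-0.12)²) = 30.3601·0.9856 = 29.9229.

29.9229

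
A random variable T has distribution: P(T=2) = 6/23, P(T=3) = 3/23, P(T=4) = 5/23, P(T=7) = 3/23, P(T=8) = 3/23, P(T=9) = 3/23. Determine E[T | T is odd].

19/3

P(T is odd) = 9/23.
Σ over the event: 3·3/23 + 7·3/23 + 9·3/23 = 57/23.
E[T | T is odd] = (57/23) / (9/23) = 19/3.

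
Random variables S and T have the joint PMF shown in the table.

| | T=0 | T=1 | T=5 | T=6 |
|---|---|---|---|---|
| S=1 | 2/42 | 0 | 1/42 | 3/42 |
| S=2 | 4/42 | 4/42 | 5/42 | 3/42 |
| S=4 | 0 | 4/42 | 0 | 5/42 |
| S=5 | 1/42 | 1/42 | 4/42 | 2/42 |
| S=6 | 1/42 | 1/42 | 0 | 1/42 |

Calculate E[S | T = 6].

P(T = 6) = 1/3.
Σ S·P over the event = 1·(3/42) + 2·(3/42) + 4·(5/42) + 5·(2/42) + 6·(1/42) = 15/14.
E[S | T = 6] = (15/14) / (1/3) = 45/14.

45/14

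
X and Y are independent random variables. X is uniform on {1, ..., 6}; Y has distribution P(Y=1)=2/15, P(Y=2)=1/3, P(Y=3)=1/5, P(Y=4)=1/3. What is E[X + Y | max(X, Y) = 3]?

39/8

P(max(X, Y) = 3) = 8/45.
Summing (X+Y)·P(x,y) over outcomes with max(X, Y) = 3 gives 13/15.
E[X + Y | max(X, Y) = 3] = (13/15) / (8/45) = 39/8.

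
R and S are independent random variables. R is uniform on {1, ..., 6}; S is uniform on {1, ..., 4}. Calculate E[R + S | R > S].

47/7

P(R > S) = 7/12.
Summing (R+S)·P(x,y) over outcomes with R > S gives 47/12.
E[R + S | R > S] = (47/12) / (7/12) = 47/7.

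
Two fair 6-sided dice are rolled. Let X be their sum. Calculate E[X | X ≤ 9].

94/15

P(X ≤ 9) = 5/6.
Σ over the event: 2·1/36 + 3·1/18 + 4·1/12 + 5·1/9 + 6·5/36 + 7·1/6 + 8·5/36 + 9·1/9 = 47/9.
E[X | X ≤ 9] = (47/9) / (5/6) = 94/15.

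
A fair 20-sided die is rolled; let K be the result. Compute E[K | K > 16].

Given K > 16, K is equally likely to be any of {17, 18, 19, 20}.
E[K | K > 16] = (17 + 18 + 19 + 20) / 4 = 37/2.

37/2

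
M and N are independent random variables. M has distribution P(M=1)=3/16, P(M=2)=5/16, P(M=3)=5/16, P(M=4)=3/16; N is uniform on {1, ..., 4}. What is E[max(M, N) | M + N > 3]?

P(M + N > 3) = 53/64.
Summing max(M,N)·P(x,y) over outcomes with M + N > 3 gives 179/64.
E[max(M, N) | M + N > 3] = (179/64) / (53/64) = 179/53.

179/53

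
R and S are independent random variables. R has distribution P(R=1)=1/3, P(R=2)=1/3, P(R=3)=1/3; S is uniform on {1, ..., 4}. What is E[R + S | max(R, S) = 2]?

P(max(R, S) = 2) = 1/4.
Summing (R+S)·P(x,y) over outcomes with max(R, S) = 2 gives 5/6.
E[R + S | max(R, S) = 2] = (5/6) / (1/4) = 10/3.

10/3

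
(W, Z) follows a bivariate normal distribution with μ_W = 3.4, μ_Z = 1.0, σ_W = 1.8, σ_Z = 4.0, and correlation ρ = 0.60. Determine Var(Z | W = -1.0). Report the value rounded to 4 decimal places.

10.2400

Var(Z | W=x) = (1 − ρ²)·σ_Z².
Var(Z | W=-1.0) = (4.0)²·(1 − (0.60)²) = 16·0.64 = 10.2400.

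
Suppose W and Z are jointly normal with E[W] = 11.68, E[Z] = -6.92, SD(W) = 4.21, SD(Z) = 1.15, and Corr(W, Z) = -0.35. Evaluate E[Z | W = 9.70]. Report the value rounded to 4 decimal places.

E[Z | W=x] = μ_Z + ρ(σ_Z/σ_W)(x − μ_W) for jointly normal variables.
E[Z | W=9.70] = -6.92 + (-0.35)·(1.15/4.21)·(9.70 − (11.68)) = -6.92 + (-0.095606)·(-1.98) = -6.7307.

-6.7307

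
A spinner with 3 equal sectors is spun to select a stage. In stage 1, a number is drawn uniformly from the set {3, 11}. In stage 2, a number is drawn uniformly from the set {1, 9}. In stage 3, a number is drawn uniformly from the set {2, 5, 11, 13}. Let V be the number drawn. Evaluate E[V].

E[V | stage 1] = (3+11)/2 = 7.
E[V | stage 2] = (1+9)/2 = 5.
E[V | stage 3] = (2+5+11+13)/4 = 31/4.
E[V] = (1/3)·(7) + (1/3)·(5) + (1/3)·(31/4) = 79/12.

79/12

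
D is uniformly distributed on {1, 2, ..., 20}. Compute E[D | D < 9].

Given D < 9, D is equally likely to be any of {1, 2, 3, 4, 5, 6, 7, 8}.
E[D | D < 9] = (1 + 2 + 3 + 4 + 5 + 6 + 7 + 8) / 8 = 9/2.

9/2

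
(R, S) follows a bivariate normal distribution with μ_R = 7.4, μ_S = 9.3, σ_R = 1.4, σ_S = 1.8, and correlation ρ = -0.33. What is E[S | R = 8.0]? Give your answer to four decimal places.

For a bivariate normal, E[S | R=x] = μ_S + ρ·(σ_S/σ_R)·(x − μ_R).
E[S | R=8.0] = 9.3 + (-0.33)·(1.8/1.4)·(8.0 − (7.4)) = 9.3 + (-0.42429)·(0.6) = 9.0454.

9.0454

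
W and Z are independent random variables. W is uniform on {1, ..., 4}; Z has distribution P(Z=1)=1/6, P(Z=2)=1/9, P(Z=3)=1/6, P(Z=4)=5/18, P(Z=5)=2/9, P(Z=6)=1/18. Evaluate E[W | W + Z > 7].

57/16

P(W + Z > 7) = 2/9.
Summing W·P(x,y) over outcomes with W + Z > 7 gives 19/24.
E[W | W + Z > 7] = (19/24) / (2/9) = 57/16.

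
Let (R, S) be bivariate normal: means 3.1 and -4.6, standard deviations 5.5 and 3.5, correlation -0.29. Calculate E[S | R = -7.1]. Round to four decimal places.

-2.7176

E[S | R=x] = μ_S + ρ(σ_S/σ_R)(x − μ_R) for jointly normal variables.
E[S | R=-7.1] = -4.6 + (-0.29)·(3.5/5.5)·(-7.1 − (3.1)) = -4.6 + (-0.18455)·(-10.2) = -2.7176.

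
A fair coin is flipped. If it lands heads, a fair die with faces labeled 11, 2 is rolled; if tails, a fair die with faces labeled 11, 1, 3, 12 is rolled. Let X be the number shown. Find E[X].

53/8

E[X | heads] = (11+2)/2 = 13/2.
E[X | tails] = (11+1+3+12)/4 = 27/4.
E[X] = (1/2)·(13/2) + (1/2)·(27/4) = 53/8.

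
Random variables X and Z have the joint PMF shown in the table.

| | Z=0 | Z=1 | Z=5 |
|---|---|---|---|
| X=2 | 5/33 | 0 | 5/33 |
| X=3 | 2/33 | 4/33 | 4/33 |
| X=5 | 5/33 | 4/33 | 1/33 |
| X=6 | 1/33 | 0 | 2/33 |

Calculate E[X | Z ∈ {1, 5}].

71/20

P(Z ∈ {1, 5}) = 20/33.
Σ X·P over the event = 2·(5/33) + 3·(4/33) + 3·(4/33) + 5·(4/33) + 5·(1/33) + 6·(2/33) = 71/33.
E[X | Z ∈ {1, 5}] = (71/33) / (20/33) = 71/20.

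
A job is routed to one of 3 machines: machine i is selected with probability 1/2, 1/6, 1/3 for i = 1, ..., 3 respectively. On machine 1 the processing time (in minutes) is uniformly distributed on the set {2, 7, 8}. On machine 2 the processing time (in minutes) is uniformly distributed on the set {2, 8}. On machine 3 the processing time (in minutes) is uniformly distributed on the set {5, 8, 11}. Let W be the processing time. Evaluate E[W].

19/3

E[W | machine 1] = (2+7+8)/3 = 17/3.
E[W | machine 2] = (2+8)/2 = 5.
E[W | machine 3] = (5+8+11)/3 = 8.
By the law of total expectation,
E[W] = (1/2)·(17/3) + (1/6)·(5) + (1/3)·(8) = 19/3.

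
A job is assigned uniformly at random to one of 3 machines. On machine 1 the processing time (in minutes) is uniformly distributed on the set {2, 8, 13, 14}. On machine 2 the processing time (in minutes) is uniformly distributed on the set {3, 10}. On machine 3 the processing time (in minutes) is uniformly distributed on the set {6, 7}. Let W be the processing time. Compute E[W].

E[W | machine 1] = (2+8+13+14)/4 = 37/4.
E[W | machine 2] = (3+10)/2 = 13/2.
E[W | machine 3] = (6+7)/2 = 13/2.
By the law of total expectation,
E[W] = (1/3)·(37/4) + (1/3)·(13/2) + (1/3)·(13/2) = 89/12.

89/12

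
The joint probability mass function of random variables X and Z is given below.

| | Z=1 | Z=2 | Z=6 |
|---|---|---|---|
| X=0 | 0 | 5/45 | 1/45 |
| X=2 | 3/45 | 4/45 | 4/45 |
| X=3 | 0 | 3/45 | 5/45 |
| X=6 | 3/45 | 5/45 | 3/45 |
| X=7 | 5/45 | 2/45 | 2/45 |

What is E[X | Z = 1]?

59/11

P(Z = 1) = 11/45.
Σ X·P over the event = 2·(3/45) + 6·(3/45) + 7·(5/45) = 59/45.
E[X | Z = 1] = (59/45) / (11/45) = 59/11.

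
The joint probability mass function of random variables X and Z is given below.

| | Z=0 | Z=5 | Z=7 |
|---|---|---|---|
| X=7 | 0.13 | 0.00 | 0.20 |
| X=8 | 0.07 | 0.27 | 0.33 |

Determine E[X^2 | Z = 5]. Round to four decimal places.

64.0000

P(Z = 5) = 0.27.
Summing X^2·P(X=x,Z=y) over the conditioning event gives 17.28.
E[X^2 | Z = 5] = (17.28) / (0.27) = 64.0000.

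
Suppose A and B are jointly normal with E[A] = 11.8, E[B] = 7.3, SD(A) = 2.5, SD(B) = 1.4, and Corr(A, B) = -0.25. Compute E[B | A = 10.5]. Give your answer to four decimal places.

7.4820

E[B | A=x] = μ_B + ρ(σ_B/σ_A)(x − μ_A) for jointly normal variables.
E[B | A=10.5] = 7.3 + (-0.25)·(1.4/2.5)·(10.5 − (11.8)) = 7.3 + (-0.14)·(-1.3) = 7.4820.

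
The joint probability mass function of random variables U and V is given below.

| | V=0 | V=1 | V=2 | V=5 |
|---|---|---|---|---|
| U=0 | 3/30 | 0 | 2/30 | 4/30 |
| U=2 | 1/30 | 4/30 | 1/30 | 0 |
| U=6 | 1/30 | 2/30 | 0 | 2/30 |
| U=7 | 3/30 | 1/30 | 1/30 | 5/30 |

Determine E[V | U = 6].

P(U = 6) = 1/6.
Σ V·P over the event = 0·(1/30) + 1·(2/30) + 5·(2/30) = 2/5.
E[V | U = 6] = (2/5) / (1/6) = 12/5.

12/5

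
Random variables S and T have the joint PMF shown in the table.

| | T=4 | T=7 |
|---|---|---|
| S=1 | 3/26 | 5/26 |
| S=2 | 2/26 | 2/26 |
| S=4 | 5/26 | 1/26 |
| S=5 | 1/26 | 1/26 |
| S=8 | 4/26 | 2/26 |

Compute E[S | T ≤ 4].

64/15

P(T ≤ 4) = 15/26.
Σ S·P over the event = 1·(3/26) + 2·(2/26) + 4·(5/26) + 5·(1/26) + 8·(4/26) = 32/13.
E[S | T ≤ 4] = (32/13) / (15/26) = 64/15.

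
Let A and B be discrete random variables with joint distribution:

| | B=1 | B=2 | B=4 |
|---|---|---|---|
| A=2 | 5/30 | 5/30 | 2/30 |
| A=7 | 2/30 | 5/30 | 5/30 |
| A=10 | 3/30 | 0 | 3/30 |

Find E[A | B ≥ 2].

P(B ≥ 2) = 2/3.
Σ A·P over the event = 2·(5/30) + 2·(2/30) + 7·(5/30) + 7·(5/30) + 10·(3/30) = 19/5.
E[A | B ≥ 2] = (19/5) / (2/3) = 57/10.

57/10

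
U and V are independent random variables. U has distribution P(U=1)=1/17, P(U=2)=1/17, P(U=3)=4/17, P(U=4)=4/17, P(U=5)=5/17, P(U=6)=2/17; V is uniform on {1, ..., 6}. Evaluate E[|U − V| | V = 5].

21/17

P(V = 5) = 1/6.
Summing |U−V|·P(x,y) over outcomes with V = 5 gives 7/34.
E[|U − V| | V = 5] = (7/34) / (1/6) = 21/17.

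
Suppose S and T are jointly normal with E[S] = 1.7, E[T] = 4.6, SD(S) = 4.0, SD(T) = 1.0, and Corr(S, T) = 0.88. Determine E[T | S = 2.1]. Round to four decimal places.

For a bivariate normal, E[T | S=x] = μ_T + ρ·(σ_T/σ_S)·(x − μ_S).
E[T | S=2.1] = 4.6 + (0.88)·(1.0/4.0)·(2.1 − (1.7)) = 4.6 + (0.22)·(0.4) = 4.6880.

4.6880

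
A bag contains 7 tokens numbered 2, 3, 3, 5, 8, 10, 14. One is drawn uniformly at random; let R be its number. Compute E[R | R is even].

17/2

P(R is even) = 4/7.
Σ over the event: 2·1/7 + 8·1/7 + 10·1/7 + 14·1/7 = 34/7.
E[R | R is even] = (34/7) / (4/7) = 17/2.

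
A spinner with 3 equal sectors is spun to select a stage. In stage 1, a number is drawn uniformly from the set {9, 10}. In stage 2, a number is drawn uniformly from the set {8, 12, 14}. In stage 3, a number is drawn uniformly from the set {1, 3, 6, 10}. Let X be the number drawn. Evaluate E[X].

155/18

E[X | stage 1] = (9+10)/2 = 19/2.
E[X | stage 2] = (8+12+14)/3 = 34/3.
E[X | stage 3] = (1+3+6+10)/4 = 5.
E[X] = (1/3)·(19/2) + (1/3)·(34/3) + (1/3)·(5) = 155/18.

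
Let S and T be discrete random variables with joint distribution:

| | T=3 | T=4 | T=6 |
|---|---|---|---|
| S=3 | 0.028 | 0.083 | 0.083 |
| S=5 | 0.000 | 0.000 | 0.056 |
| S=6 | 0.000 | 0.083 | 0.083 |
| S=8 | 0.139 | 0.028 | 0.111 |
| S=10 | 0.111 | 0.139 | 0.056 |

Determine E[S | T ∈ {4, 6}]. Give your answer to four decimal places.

P(T ∈ {4, 6}) = 0.722.
Summing S·P(S=x,T=y) over the conditioning event gives 4.836.
E[S | T ∈ {4, 6}] = (4.836) / (0.722) = 6.6981.

6.6981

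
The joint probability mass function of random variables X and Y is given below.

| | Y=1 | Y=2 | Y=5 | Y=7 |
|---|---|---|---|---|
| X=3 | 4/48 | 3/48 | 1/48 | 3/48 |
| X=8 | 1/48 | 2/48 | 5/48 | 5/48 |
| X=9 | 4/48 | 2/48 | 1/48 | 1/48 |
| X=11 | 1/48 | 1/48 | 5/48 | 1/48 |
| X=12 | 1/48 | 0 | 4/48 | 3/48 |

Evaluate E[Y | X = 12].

P(X = 12) = 1/6.
Summing Y·P(X=x,Y=y) over the conditioning event gives 7/8.
E[Y | X = 12] = (7/8) / (1/6) = 21/4.

21/4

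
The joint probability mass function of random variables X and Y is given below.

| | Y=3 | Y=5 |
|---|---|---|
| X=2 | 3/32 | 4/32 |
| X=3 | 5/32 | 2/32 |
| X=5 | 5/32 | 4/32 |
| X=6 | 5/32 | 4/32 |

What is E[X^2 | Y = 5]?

139/7

P(Y = 5) = 7/16.
Σ X^2·P over the event = 4·(4/32) + 9·(2/32) + 25·(4/32) + 36·(4/32) = 139/16.
E[X^2 | Y = 5] = (139/16) / (7/16) = 139/7.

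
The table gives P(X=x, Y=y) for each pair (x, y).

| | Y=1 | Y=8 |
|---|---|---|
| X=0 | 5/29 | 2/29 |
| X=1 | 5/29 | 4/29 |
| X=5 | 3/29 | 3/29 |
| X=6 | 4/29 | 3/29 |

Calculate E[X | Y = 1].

44/17

P(Y = 1) = 17/29.
Summing X·P(X=x,Y=y) over the conditioning event gives 44/29.
E[X | Y = 1] = (44/29) / (17/29) = 44/17.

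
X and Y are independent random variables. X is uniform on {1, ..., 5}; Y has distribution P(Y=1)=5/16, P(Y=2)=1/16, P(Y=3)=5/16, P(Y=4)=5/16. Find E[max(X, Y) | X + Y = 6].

P(X + Y = 6) = 1/5.
Summing max(X,Y)·P(x,y) over outcomes with X + Y = 6 gives 4/5.
E[max(X, Y) | X + Y = 6] = (4/5) / (1/5) = 4.

4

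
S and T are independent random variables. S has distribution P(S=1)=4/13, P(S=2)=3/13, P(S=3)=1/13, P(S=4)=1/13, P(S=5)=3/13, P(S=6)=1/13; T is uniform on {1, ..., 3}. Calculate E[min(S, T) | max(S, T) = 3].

P(max(S, T) = 3) = 10/39.
Summing min(S,T)·P(x,y) over outcomes with max(S, T) = 3 gives 16/39.
E[min(S, T) | max(S, T) = 3] = (16/39) / (10/39) = 8/5.

8/5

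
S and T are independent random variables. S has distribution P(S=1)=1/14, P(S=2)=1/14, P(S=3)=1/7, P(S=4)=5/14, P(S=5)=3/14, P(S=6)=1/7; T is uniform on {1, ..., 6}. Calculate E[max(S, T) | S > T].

P(S > T) = 1/2.
Summing max(S,T)·P(x,y) over outcomes with S > T gives 97/42.
E[max(S, T) | S > T] = (97/42) / (1/2) = 97/21.

97/21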